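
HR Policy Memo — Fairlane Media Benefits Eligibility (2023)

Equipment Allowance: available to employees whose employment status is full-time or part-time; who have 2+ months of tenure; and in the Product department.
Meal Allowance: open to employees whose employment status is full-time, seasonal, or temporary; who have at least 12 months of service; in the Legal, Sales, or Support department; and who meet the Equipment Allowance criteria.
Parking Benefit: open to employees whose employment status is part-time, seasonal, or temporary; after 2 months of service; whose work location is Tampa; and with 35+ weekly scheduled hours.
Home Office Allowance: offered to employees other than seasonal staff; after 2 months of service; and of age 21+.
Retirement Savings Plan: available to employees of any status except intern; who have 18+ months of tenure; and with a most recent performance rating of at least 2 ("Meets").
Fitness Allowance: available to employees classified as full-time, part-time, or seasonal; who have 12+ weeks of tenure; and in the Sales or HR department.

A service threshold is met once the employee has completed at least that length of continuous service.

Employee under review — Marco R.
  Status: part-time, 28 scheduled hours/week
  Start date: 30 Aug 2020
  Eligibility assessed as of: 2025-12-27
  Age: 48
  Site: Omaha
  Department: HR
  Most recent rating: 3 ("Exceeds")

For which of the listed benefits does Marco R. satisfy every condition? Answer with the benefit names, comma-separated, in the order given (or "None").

Service from 30 Aug 2020 to 2025-12-27: 1945 days.
Equipment Allowance — status part-time ✓; service 1945 days ≥ 2 months (≈60 days) ✓; dept HR ✗ → not eligible.
Meal Allowance — status part-time ✗ (requires full-time, seasonal, or temporary) → not eligible.
Parking Benefit — status part-time ✓; service 1945 days ≥ 2 months (≈60 days) ✓; site Omaha ✗ (not Tampa) → not eligible.
Home Office Allowance — status part-time ✓ (not excluded); service 1945 days ≥ 2 months (≈60 days) ✓; age 48 ≥ 21 ✓ → eligible.
Retirement Savings Plan — status part-time ✓ (not excluded); service 1945 days ≥ 18 months (≈540 days) ✓; rating 3 ≥ 2 ✓ → eligible.
Fitness Allowance — status part-time ✓; service 1945 days ≥ 12 weeks (≈84 days) ✓; dept HR ✓ → eligible.

Home Office Allowance, Retirement Savings Plan, Fitness Allowance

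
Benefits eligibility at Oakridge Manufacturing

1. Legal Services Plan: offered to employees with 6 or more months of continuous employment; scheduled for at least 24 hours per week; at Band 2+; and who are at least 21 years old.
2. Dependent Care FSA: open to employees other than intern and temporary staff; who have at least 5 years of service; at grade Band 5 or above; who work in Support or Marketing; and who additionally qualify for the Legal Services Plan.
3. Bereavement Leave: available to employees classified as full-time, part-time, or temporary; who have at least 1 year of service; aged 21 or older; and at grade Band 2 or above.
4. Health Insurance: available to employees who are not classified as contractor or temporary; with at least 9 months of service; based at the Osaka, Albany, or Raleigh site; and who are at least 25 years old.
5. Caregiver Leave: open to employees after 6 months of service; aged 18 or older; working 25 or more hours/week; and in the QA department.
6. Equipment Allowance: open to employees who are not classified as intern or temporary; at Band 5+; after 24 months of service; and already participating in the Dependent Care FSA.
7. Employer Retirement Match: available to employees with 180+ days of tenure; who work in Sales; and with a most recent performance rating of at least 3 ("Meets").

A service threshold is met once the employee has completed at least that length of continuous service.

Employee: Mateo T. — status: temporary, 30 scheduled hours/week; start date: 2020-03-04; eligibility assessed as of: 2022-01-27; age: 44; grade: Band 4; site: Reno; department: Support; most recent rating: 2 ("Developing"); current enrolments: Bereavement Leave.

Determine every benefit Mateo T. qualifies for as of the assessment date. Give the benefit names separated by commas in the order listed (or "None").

Legal Services Plan, Bereavement Leave

Service from 2020-03-04 to 2022-01-27: 694 days.
Legal Services Plan — service 694 days ≥ 6 months (≈180 days) ✓; 30 hrs/wk ≥ 24 ✓; grade Band 4 ≥ Band 2 ✓; age 44 ≥ 21 ✓ → eligible.
Dependent Care FSA — status temporary ✗ (excluded) → not eligible.
Bereavement Leave — status temporary ✓; service 694 days ≥ 1 year (≈365 days) ✓; age 44 ≥ 21 ✓; grade Band 4 ≥ Band 2 ✓ → eligible.
Health Insurance — status temporary ✗ (excluded) → not eligible.
Caregiver Leave — service 694 days ≥ 6 months (≈180 days) ✓; age 44 ≥ 18 ✓; 30 hrs/wk ≥ 25 ✓; dept Support ✗ → not eligible.
Equipment Allowance — status temporary ✗ (excluded) → not eligible.
Employer Retirement Match — service 694 days ≥ 180 days ✓; dept Support ✗ → not eligible.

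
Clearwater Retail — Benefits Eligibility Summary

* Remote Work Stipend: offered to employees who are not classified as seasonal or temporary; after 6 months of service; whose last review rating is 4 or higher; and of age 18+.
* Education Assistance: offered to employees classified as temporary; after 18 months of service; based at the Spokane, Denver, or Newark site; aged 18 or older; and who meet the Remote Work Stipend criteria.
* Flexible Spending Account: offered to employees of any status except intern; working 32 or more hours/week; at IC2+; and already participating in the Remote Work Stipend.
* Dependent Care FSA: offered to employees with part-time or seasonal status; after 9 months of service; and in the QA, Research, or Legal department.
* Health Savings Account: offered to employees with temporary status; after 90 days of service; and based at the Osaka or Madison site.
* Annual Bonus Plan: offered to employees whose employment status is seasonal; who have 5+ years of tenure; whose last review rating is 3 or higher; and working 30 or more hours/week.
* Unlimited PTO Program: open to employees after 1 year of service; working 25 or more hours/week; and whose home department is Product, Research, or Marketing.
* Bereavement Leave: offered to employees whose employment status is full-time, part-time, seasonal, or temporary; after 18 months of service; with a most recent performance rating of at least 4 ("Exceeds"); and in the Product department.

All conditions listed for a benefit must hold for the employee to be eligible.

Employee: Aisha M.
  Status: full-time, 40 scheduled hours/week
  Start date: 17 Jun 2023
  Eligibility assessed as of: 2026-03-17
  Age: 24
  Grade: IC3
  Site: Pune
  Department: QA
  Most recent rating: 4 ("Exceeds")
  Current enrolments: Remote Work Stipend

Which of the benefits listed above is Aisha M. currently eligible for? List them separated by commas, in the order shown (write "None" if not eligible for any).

Service from 17 Jun 2023 to 2026-03-17: 1004 days.
Remote Work Stipend — status full-time ✓ (not excluded); service 1004 days ≥ 6 months (≈180 days) ✓; rating 4 ≥ 4 ✓; age 24 ≥ 18 ✓ → eligible.
Education Assistance — status full-time ✗ (requires temporary) → not eligible.
Flexible Spending Account — status full-time ✓ (not excluded); 40 hrs/wk ≥ 32 ✓; grade IC3 ≥ IC2 ✓; enrolled in Remote Work Stipend ✓ → eligible.
Dependent Care FSA — status full-time ✗ (requires part-time or seasonal) → not eligible.
Health Savings Account — status full-time ✗ (requires temporary) → not eligible.
Annual Bonus Plan — status full-time ✗ (requires seasonal) → not eligible.
Unlimited PTO Program — service 1004 days ≥ 1 year (≈365 days) ✓; 40 hrs/wk ≥ 25 ✓; dept QA ✗ → not eligible.
Bereavement Leave — status full-time ✓; service 1004 days ≥ 18 months (≈540 days) ✓; rating 4 ≥ 4 ✓; dept QA ✗ → not eligible.

Remote Work Stipend, Flexible Spending Account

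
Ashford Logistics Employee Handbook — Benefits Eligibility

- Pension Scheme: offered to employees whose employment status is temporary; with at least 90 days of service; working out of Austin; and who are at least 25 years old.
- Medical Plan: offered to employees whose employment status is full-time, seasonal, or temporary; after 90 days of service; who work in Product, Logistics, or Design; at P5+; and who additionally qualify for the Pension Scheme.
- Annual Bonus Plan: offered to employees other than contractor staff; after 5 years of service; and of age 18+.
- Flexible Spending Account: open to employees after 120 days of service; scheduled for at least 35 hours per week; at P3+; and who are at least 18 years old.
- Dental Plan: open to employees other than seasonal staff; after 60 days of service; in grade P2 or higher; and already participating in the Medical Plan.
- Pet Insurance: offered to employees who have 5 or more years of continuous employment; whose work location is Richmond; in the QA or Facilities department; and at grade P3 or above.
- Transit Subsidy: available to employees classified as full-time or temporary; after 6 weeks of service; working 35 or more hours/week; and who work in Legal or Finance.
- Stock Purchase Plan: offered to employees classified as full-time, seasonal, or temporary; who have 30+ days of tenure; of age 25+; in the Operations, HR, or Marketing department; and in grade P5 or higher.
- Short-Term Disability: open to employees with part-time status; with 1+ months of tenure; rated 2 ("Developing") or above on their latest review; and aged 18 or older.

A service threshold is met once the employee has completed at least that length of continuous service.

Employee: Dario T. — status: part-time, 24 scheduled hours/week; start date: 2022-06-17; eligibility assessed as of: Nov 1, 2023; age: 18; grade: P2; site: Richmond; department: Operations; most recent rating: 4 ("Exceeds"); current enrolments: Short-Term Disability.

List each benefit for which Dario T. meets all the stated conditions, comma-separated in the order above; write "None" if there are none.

Service from 2022-06-17 to Nov 1, 2023: 502 days.
Pension Scheme — status part-time ✗ (requires temporary) → not eligible.
Medical Plan — status part-time ✗ (requires full-time, seasonal, or temporary) → not eligible.
Annual Bonus Plan — status part-time ✓ (not excluded); service 502 days < 5 years (≈1825 days) ✗ → not eligible.
Flexible Spending Account — service 502 days ≥ 120 days ✓; 24 hrs/wk < 35 ✗ → not eligible.
Dental Plan — status part-time ✓ (not excluded); service 502 days ≥ 60 days ✓; grade P2 ≥ P2 ✓; not enrolled in Medical Plan ✗ → not eligible.
Pet Insurance — service 502 days < 5 years (≈1825 days) ✗ → not eligible.
Transit Subsidy — status part-time ✗ (requires full-time or temporary) → not eligible.
Stock Purchase Plan — status part-time ✗ (requires full-time, seasonal, or temporary) → not eligible.
Short-Term Disability — status part-time ✓; service 502 days ≥ 1 month (≈30 days) ✓; rating 4 ≥ 2 ✓; age 18 ≥ 18 ✓ → eligible.

Short-Term Disability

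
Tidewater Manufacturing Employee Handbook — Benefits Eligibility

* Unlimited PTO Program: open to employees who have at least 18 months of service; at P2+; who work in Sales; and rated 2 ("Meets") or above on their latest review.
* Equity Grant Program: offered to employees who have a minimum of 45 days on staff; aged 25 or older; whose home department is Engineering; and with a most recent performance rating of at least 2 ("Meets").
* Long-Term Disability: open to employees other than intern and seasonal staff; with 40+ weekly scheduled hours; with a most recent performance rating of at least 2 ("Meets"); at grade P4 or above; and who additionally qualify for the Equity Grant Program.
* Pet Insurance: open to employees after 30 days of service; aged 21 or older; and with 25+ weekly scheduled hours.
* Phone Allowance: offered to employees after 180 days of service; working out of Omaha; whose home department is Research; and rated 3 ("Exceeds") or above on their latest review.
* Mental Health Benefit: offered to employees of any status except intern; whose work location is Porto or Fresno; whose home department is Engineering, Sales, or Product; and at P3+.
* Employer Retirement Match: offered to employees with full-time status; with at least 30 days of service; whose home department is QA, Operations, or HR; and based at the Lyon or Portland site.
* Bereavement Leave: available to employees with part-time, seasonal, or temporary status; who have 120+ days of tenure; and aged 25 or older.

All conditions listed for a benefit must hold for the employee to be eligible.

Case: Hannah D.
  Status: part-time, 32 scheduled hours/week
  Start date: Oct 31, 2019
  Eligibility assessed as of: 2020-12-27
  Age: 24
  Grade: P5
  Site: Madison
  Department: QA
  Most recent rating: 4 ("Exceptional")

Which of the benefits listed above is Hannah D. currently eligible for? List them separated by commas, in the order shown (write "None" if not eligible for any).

Pet Insurance

Service from Oct 31, 2019 to 2020-12-27: 423 days.
Unlimited PTO Program — service 423 days < 18 months (≈540 days) ✗ → not eligible.
Equity Grant Program — service 423 days ≥ 45 days ✓; age 24 < 25 ✗ → not eligible.
Long-Term Disability — status part-time ✓ (not excluded); 32 hrs/wk < 40 ✗ → not eligible.
Pet Insurance — service 423 days ≥ 30 days ✓; age 24 ≥ 21 ✓; 32 hrs/wk ≥ 25 ✓ → eligible.
Phone Allowance — service 423 days ≥ 180 days ✓; site Madison ✗ (not Omaha) → not eligible.
Mental Health Benefit — status part-time ✓ (not excluded); site Madison ✗ (not Porto or Fresno) → not eligible.
Employer Retirement Match — status part-time ✗ (requires full-time) → not eligible.
Bereavement Leave — status part-time ✓; service 423 days ≥ 120 days ✓; age 24 < 25 ✗ → not eligible.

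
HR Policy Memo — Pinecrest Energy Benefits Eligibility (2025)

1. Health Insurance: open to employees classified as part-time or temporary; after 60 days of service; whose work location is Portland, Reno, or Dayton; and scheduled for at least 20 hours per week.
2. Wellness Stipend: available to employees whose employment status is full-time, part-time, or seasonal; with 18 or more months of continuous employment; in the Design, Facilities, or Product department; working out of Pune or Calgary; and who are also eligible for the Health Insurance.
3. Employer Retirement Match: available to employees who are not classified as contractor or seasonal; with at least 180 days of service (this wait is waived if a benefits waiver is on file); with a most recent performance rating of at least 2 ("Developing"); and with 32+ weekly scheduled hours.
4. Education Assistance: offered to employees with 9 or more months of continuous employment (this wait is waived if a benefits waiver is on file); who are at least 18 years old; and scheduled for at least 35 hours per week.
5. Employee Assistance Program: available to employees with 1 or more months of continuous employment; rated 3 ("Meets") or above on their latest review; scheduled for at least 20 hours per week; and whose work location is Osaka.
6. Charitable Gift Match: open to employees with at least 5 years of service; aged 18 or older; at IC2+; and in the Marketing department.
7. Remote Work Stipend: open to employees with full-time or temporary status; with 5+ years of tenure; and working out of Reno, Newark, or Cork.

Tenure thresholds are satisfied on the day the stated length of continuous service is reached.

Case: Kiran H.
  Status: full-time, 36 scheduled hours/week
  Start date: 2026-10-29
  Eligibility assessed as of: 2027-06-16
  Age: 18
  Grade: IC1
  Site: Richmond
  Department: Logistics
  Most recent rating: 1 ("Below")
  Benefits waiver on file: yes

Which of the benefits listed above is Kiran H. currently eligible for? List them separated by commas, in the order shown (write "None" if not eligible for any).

Service from 2026-10-29 to 2027-06-16: 230 days.
Health Insurance — status full-time ✗ (requires part-time or temporary) → not eligible.
Wellness Stipend — status full-time ✓; service 230 days < 18 months (≈540 days) ✗ → not eligible.
Employer Retirement Match — status full-time ✓ (not excluded); benefits waiver on file ✓; rating 1 < 2 ✗ → not eligible.
Education Assistance — benefits waiver on file ✓; age 18 ≥ 18 ✓; 36 hrs/wk ≥ 35 ✓ → eligible.
Employee Assistance Program — service 230 days ≥ 1 month (≈30 days) ✓; rating 1 < 3 ✗ → not eligible.
Charitable Gift Match — service 230 days < 5 years (≈1825 days) ✗ → not eligible.
Remote Work Stipend — status full-time ✓; service 230 days < 5 years (≈1825 days) ✗ → not eligible.

Education Assistance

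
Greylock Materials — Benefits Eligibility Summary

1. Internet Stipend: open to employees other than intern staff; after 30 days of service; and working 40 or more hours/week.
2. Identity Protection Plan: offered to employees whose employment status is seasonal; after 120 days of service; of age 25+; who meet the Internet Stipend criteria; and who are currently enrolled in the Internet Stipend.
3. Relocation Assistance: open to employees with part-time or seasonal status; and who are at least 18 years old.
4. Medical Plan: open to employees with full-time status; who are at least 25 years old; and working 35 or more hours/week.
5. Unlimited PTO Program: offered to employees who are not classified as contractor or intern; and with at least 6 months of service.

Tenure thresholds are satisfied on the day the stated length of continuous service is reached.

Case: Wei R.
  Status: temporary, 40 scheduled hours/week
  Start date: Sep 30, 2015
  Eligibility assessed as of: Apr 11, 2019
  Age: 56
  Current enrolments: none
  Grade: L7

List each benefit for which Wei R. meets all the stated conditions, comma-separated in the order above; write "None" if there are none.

Internet Stipend, Unlimited PTO Program

Service from Sep 30, 2015 to Apr 11, 2019: 1289 days.
Internet Stipend — status temporary ✓ (not excluded); service 1289 days ≥ 30 days ✓; 40 hrs/wk ≥ 40 ✓ → eligible.
Identity Protection Plan — status temporary ✗ (requires seasonal) → not eligible.
Relocation Assistance — status temporary ✗ (requires part-time or seasonal) → not eligible.
Medical Plan — status temporary ✗ (requires full-time) → not eligible.
Unlimited PTO Program — status temporary ✓ (not excluded); service 1289 days ≥ 6 months (≈180 days) ✓ → eligible.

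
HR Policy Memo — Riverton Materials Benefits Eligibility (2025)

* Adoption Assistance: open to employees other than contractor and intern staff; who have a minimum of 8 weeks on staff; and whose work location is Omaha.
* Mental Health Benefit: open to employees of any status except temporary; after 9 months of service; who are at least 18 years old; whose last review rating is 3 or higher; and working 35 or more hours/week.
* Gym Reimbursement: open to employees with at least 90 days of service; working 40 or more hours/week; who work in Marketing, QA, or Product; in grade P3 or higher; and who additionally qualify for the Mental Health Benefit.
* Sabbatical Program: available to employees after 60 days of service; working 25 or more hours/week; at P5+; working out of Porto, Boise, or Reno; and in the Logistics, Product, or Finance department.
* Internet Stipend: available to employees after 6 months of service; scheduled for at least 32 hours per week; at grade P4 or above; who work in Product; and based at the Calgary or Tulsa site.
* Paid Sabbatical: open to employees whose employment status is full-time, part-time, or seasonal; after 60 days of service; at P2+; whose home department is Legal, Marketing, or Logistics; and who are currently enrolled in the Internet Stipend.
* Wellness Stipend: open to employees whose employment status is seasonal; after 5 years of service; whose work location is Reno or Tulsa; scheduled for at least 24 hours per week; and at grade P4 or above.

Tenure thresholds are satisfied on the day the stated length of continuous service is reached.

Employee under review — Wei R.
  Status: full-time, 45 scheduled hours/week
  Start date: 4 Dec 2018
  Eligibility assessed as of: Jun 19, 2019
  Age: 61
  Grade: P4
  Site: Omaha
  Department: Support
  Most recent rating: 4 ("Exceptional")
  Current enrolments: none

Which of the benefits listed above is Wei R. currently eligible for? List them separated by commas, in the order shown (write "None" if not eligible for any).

Service from 4 Dec 2018 to Jun 19, 2019: 197 days.
Adoption Assistance — status full-time ✓ (not excluded); service 197 days ≥ 8 weeks (≈56 days) ✓; site Omaha ✓ → eligible.
Mental Health Benefit — status full-time ✓ (not excluded); service 197 days < 9 months (≈270 days) ✗ → not eligible.
Gym Reimbursement — service 197 days ≥ 90 days ✓; 45 hrs/wk ≥ 40 ✓; dept Support ✗ → not eligible.
Sabbatical Program — service 197 days ≥ 60 days ✓; 45 hrs/wk ≥ 25 ✓; grade P4 < P5 ✗ → not eligible.
Internet Stipend — service 197 days ≥ 6 months (≈180 days) ✓; 45 hrs/wk ≥ 32 ✓; grade P4 ≥ P4 ✓; dept Support ✗ → not eligible.
Paid Sabbatical — status full-time ✓; service 197 days ≥ 60 days ✓; grade P4 ≥ P2 ✓; dept Support ✗ → not eligible.
Wellness Stipend — status full-time ✗ (requires seasonal) → not eligible.

Adoption Assistance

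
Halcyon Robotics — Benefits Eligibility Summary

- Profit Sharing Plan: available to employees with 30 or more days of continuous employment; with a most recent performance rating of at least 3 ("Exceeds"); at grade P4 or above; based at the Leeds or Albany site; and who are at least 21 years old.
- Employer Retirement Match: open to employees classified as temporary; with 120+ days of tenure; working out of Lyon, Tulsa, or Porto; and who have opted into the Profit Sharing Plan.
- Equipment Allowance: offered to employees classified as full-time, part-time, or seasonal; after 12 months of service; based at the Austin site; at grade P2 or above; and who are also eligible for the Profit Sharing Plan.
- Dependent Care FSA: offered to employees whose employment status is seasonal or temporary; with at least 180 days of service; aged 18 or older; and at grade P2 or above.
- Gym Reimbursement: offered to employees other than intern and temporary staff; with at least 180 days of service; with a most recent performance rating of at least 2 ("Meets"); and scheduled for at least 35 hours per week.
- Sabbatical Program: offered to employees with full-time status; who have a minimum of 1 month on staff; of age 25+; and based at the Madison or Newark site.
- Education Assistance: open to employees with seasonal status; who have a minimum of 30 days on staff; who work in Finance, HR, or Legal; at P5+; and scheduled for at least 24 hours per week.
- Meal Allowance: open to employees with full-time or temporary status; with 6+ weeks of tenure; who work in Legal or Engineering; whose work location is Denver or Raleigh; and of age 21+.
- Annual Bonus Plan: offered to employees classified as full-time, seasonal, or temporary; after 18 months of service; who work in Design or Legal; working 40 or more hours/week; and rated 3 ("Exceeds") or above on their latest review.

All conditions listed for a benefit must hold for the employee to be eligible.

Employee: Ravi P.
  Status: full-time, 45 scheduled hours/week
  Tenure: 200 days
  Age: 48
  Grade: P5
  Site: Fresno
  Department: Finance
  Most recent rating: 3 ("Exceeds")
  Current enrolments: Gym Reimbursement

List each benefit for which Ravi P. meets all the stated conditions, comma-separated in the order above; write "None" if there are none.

Profit Sharing Plan — service 200 days ≥ 30 days ✓; rating 3 ≥ 3 ✓; grade P5 ≥ P4 ✓; site Fresno ✗ (not Leeds or Albany) → not eligible.
Employer Retirement Match — status full-time ✗ (requires temporary) → not eligible.
Equipment Allowance — status full-time ✓; service 200 days < 12 months (≈360 days) ✗ → not eligible.
Dependent Care FSA — status full-time ✗ (requires seasonal or temporary) → not eligible.
Gym Reimbursement — status full-time ✓ (not excluded); service 200 days ≥ 180 days ✓; rating 3 ≥ 2 ✓; 45 hrs/wk ≥ 35 ✓ → eligible.
Sabbatical Program — status full-time ✓; service 200 days ≥ 1 month (≈30 days) ✓; age 48 ≥ 25 ✓; site Fresno ✗ (not Madison or Newark) → not eligible.
Education Assistance — status full-time ✗ (requires seasonal) → not eligible.
Meal Allowance — status full-time ✓; service 200 days ≥ 6 weeks (≈42 days) ✓; dept Finance ✗ → not eligible.
Annual Bonus Plan — status full-time ✓; service 200 days < 18 months (≈540 days) ✗ → not eligible.

Gym Reimbursement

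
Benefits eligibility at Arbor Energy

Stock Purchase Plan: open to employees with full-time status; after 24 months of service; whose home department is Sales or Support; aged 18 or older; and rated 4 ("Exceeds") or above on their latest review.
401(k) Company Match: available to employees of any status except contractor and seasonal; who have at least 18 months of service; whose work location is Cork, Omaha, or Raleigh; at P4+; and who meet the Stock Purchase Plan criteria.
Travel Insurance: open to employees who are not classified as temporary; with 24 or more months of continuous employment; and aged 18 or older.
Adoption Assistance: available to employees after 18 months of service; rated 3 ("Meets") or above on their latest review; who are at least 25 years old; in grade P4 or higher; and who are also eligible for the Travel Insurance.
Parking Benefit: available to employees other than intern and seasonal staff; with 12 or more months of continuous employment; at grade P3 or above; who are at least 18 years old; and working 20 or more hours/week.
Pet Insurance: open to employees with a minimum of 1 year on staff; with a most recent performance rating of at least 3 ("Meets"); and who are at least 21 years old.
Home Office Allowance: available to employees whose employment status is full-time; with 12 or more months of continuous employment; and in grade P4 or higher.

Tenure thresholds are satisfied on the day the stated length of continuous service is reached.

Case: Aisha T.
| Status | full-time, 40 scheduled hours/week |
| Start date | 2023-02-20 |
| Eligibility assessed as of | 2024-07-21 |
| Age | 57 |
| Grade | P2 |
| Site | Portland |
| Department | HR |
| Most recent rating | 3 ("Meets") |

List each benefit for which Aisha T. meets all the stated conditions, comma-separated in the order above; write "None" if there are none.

Service from 2023-02-20 to 2024-07-21: 517 days.
Stock Purchase Plan — status full-time ✓; service 517 days < 24 months (≈720 days) ✗ → not eligible.
401(k) Company Match — status full-time ✓ (not excluded); service 517 days < 18 months (≈540 days) ✗ → not eligible.
Travel Insurance — status full-time ✓ (not excluded); service 517 days < 24 months (≈720 days) ✗ → not eligible.
Adoption Assistance — service 517 days < 18 months (≈540 days) ✗ → not eligible.
Parking Benefit — status full-time ✓ (not excluded); service 517 days ≥ 12 months (≈360 days) ✓; grade P2 < P3 ✗ → not eligible.
Pet Insurance — service 517 days ≥ 1 year (≈365 days) ✓; rating 3 ≥ 3 ✓; age 57 ≥ 21 ✓ → eligible.
Home Office Allowance — status full-time ✓; service 517 days ≥ 12 months (≈360 days) ✓; grade P2 < P4 ✗ → not eligible.

Pet Insurance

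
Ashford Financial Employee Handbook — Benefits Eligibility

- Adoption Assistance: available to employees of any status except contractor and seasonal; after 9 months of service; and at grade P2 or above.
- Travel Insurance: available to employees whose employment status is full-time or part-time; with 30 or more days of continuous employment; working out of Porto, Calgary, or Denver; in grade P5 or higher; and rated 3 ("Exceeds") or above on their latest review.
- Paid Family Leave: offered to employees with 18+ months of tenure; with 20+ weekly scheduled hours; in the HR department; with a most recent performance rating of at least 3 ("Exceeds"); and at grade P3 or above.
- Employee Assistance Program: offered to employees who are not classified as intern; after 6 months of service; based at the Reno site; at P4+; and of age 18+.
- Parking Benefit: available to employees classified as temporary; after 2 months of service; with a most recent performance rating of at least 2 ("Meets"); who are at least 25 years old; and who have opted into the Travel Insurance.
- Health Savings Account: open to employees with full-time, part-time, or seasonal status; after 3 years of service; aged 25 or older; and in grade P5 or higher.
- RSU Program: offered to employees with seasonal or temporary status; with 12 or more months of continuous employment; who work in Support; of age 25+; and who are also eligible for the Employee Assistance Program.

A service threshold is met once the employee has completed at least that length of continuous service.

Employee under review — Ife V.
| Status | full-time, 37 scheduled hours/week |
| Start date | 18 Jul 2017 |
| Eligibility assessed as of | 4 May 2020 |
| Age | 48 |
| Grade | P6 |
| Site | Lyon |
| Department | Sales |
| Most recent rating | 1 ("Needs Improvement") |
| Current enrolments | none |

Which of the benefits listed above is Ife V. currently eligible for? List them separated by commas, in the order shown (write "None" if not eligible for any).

Adoption Assistance

Service from 18 Jul 2017 to 4 May 2020: 1021 days.
Adoption Assistance — status full-time ✓ (not excluded); service 1021 days ≥ 9 months (≈270 days) ✓; grade P6 ≥ P2 ✓ → eligible.
Travel Insurance — status full-time ✓; service 1021 days ≥ 30 days ✓; site Lyon ✗ (not Porto, Calgary, or Denver) → not eligible.
Paid Family Leave — service 1021 days ≥ 18 months (≈540 days) ✓; 37 hrs/wk ≥ 20 ✓; dept Sales ✗ → not eligible.
Employee Assistance Program — status full-time ✓ (not excluded); service 1021 days ≥ 6 months (≈180 days) ✓; site Lyon ✗ (not Reno) → not eligible.
Parking Benefit — status full-time ✗ (requires temporary) → not eligible.
Health Savings Account — status full-time ✓; service 1021 days < 3 years (≈1095 days) ✗ → not eligible.
RSU Program — status full-time ✗ (requires seasonal or temporary) → not eligible.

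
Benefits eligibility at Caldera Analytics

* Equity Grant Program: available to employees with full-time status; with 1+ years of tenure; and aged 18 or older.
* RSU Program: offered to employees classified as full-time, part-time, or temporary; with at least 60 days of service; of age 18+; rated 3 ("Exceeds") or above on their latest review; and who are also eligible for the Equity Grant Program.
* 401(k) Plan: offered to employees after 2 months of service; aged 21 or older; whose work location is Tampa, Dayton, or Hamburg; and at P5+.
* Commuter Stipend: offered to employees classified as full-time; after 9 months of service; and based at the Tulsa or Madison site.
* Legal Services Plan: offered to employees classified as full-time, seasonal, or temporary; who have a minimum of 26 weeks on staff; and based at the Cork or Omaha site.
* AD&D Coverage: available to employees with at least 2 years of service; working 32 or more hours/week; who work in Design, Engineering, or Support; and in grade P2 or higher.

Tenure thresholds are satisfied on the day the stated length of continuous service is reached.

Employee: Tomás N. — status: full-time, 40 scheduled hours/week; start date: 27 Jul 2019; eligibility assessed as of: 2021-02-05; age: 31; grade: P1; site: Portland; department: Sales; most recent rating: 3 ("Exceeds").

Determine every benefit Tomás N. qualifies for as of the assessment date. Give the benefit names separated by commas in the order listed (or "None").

Service from 27 Jul 2019 to 2021-02-05: 559 days.
Equity Grant Program — status full-time ✓; service 559 days ≥ 1 year (≈365 days) ✓; age 31 ≥ 18 ✓ → eligible.
RSU Program — status full-time ✓; service 559 days ≥ 60 days ✓; age 31 ≥ 18 ✓; rating 3 ≥ 3 ✓; eligible for Equity Grant Program ✓ → eligible.
401(k) Plan — service 559 days ≥ 2 months (≈60 days) ✓; age 31 ≥ 21 ✓; site Portland ✗ (not Tampa, Dayton, or Hamburg) → not eligible.
Commuter Stipend — status full-time ✓; service 559 days ≥ 9 months (≈270 days) ✓; site Portland ✗ (not Tulsa or Madison) → not eligible.
Legal Services Plan — status full-time ✓; service 559 days ≥ 26 weeks (≈182 days) ✓; site Portland ✗ (not Cork or Omaha) → not eligible.
AD&D Coverage — service 559 days < 2 years (≈730 days) ✗ → not eligible.

Equity Grant Program, RSU Program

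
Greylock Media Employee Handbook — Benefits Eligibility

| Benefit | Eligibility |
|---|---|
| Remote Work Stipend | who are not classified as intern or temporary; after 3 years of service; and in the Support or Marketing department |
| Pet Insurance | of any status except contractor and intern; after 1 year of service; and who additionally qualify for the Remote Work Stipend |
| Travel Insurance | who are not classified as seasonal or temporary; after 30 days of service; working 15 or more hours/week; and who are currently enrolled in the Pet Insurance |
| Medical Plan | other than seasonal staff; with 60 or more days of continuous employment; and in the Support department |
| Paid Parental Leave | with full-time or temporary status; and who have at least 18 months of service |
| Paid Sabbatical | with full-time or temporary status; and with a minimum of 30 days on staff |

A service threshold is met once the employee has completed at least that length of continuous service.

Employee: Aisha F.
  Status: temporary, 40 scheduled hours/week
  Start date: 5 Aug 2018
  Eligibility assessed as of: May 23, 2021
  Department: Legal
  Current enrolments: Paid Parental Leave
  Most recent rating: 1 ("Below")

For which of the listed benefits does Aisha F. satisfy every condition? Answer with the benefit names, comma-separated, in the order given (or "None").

Service from 5 Aug 2018 to May 23, 2021: 1022 days.
Remote Work Stipend — status temporary ✗ (excluded) → not eligible.
Pet Insurance — status temporary ✓ (not excluded); service 1022 days ≥ 1 year (≈365 days) ✓; not eligible for Remote Work Stipend ✗ → not eligible.
Travel Insurance — status temporary ✗ (excluded) → not eligible.
Medical Plan — status temporary ✓ (not excluded); service 1022 days ≥ 60 days ✓; dept Legal ✗ → not eligible.
Paid Parental Leave — status temporary ✓; service 1022 days ≥ 18 months (≈540 days) ✓ → eligible.
Paid Sabbatical — status temporary ✓; service 1022 days ≥ 30 days ✓ → eligible.

Paid Parental Leave, Paid Sabbatical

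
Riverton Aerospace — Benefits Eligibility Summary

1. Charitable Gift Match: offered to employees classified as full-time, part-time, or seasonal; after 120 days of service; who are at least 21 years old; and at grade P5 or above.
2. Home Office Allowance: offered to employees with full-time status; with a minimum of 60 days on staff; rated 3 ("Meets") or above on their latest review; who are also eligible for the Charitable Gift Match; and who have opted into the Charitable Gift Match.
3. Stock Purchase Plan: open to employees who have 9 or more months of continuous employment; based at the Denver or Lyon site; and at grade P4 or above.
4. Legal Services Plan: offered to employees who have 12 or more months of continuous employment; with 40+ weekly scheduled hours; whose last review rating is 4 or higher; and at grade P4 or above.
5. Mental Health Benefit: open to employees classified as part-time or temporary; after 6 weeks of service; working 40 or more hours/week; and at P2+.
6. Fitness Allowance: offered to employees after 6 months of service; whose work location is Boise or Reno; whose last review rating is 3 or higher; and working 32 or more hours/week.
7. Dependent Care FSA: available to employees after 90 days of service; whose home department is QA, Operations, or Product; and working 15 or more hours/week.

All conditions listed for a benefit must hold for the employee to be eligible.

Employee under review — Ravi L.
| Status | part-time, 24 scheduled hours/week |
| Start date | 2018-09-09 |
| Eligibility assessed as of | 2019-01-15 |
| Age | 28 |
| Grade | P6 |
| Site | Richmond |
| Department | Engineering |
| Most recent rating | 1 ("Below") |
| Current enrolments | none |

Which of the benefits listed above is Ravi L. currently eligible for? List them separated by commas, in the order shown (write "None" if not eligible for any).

Service from 2018-09-09 to 2019-01-15: 128 days.
Charitable Gift Match — status part-time ✓; service 128 days ≥ 120 days ✓; age 28 ≥ 21 ✓; grade P6 ≥ P5 ✓ → eligible.
Home Office Allowance — status part-time ✗ (requires full-time) → not eligible.
Stock Purchase Plan — service 128 days < 9 months (≈270 days) ✗ → not eligible.
Legal Services Plan — service 128 days < 12 months (≈360 days) ✗ → not eligible.
Mental Health Benefit — status part-time ✓; service 128 days ≥ 6 weeks (≈42 days) ✓; 24 hrs/wk < 40 ✗ → not eligible.
Fitness Allowance — service 128 days < 6 months (≈180 days) ✗ → not eligible.
Dependent Care FSA — service 128 days ≥ 90 days ✓; dept Engineering ✗ → not eligible.

Charitable Gift Match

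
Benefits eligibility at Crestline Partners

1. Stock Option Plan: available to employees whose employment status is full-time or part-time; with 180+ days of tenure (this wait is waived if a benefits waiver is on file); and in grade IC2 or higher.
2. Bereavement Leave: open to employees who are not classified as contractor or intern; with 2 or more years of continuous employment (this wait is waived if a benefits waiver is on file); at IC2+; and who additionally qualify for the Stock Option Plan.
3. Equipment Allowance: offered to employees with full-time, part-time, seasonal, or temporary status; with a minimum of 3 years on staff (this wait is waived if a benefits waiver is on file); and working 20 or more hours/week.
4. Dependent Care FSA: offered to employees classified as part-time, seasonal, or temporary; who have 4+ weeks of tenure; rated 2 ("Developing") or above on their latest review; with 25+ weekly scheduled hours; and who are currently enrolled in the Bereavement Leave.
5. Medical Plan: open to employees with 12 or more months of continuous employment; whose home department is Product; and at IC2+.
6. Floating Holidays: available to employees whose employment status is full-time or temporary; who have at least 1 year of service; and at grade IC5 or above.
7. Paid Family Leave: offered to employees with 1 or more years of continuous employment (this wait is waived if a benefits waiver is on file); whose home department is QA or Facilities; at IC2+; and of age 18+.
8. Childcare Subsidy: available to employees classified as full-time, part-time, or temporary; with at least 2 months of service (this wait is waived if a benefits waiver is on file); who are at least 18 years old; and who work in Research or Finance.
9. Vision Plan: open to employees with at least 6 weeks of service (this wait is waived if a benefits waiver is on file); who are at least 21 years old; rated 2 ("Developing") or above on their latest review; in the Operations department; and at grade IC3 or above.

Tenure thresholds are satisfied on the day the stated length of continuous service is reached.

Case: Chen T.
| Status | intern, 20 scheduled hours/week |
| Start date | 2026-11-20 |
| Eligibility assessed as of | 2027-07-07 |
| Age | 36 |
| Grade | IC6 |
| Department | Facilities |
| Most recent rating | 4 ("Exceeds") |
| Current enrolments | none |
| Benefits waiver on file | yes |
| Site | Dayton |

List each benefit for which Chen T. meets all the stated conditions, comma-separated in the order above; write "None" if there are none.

Paid Family Leave

Service from 2026-11-20 to 2027-07-07: 229 days.
Stock Option Plan — status intern ✗ (requires full-time or part-time) → not eligible.
Bereavement Leave — status intern ✗ (excluded) → not eligible.
Equipment Allowance — status intern ✗ (requires full-time, part-time, seasonal, or temporary) → not eligible.
Dependent Care FSA — status intern ✗ (requires part-time, seasonal, or temporary) → not eligible.
Medical Plan — service 229 days < 12 months (≈360 days) ✗ → not eligible.
Floating Holidays — status intern ✗ (requires full-time or temporary) → not eligible.
Paid Family Leave — benefits waiver on file ✓; dept Facilities ✓; grade IC6 ≥ IC2 ✓; age 36 ≥ 18 ✓ → eligible.
Childcare Subsidy — status intern ✗ (requires full-time, part-time, or temporary) → not eligible.
Vision Plan — benefits waiver on file ✓; age 36 ≥ 21 ✓; rating 4 ≥ 2 ✓; dept Facilities ✗ → not eligible.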